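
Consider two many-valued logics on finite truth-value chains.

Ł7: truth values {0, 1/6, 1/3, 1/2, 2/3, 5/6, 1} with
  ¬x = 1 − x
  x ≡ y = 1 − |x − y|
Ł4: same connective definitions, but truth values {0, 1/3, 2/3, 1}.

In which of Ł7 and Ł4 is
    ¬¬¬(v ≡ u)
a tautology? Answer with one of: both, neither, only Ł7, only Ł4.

neither

In Ł7: at u = 0, v = 0 the value is 0 — not a tautology.
In Ł4: at u = 0, v = 0 the value is 0 — not a tautology.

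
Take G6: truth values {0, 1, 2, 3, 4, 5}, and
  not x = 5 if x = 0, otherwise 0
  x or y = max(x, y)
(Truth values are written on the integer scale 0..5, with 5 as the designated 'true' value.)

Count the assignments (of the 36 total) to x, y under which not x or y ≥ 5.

11

value 5: 11 assignments (counts)
value 4: 5 assignments
value 3: 5 assignments
value 2: 5 assignments
value 1: 5 assignments
value 0: 5 assignments
So 11 of the 36 assignments meet the threshold.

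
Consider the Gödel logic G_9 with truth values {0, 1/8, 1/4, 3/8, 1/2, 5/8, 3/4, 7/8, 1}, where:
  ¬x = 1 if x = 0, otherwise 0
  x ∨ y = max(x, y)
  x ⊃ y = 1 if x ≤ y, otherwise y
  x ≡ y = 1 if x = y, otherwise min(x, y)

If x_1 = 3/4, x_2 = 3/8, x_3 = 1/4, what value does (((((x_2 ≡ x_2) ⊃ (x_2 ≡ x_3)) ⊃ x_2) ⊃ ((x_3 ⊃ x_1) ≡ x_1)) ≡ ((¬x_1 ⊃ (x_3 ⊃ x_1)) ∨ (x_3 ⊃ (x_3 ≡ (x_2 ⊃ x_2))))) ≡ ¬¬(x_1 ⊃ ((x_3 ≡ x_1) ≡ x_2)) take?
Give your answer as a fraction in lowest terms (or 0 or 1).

3/4

x_2 ≡ x_2 = 3/8 ≡ 3/8 = 1
x_2 ≡ x_3 = 3/8 ≡ 1/4 = 1/4
(x_2 ≡ x_2) ⊃ (x_2 ≡ x_3) = 1 ⊃ 1/4 = 1/4
((x_2 ≡ x_2) ⊃ (x_2 ≡ x_3)) ⊃ x_2 = 1/4 ⊃ 3/8 = 1
x_3 ⊃ x_1 = 1/4 ⊃ 3/4 = 1
(x_3 ⊃ x_1) ≡ x_1 = 1 ≡ 3/4 = 3/4
(((x_2 ≡ x_2) ⊃ (x_2 ≡ x_3)) ⊃ x_2) ⊃ ((x_3 ⊃ x_1) ≡ x_1) = 1 ⊃ 3/4 = 3/4
¬x_1 = ¬3/4 = 0
x_3 ⊃ x_1 = 1/4 ⊃ 3/4 = 1
¬x_1 ⊃ (x_3 ⊃ x_1) = 0 ⊃ 1 = 1
x_2 ⊃ x_2 = 3/8 ⊃ 3/8 = 1
x_3 ≡ (x_2 ⊃ x_2) = 1/4 ≡ 1 = 1/4
x_3 ⊃ (x_3 ≡ (x_2 ⊃ x_2)) = 1/4 ⊃ 1/4 = 1
(¬x_1 ⊃ (x_3 ⊃ x_1)) ∨ (x_3 ⊃ (x_3 ≡ (x_2 ⊃ x_2))) = 1 ∨ 1 = 1
((((x_2 ≡ x_2) ⊃ (x_2 ≡ x_3)) ⊃ x_2) ⊃ ((x_3 ⊃ x_1) ≡ x_1)) ≡ ((¬x_1 ⊃ (x_3 ⊃ x_1)) ∨ (x_3 ⊃ (x_3 ≡ (x_2 ⊃ x_2)))) = 3/4 ≡ 1 = 3/4
x_3 ≡ x_1 = 1/4 ≡ 3/4 = 1/4
(x_3 ≡ x_1) ≡ x_2 = 1/4 ≡ 3/8 = 1/4
x_1 ⊃ ((x_3 ≡ x_1) ≡ x_2) = 3/4 ⊃ 1/4 = 1/4
¬(x_1 ⊃ ((x_3 ≡ x_1) ≡ x_2)) = ¬1/4 = 0
¬¬(x_1 ⊃ ((x_3 ≡ x_1) ≡ x_2)) = ¬0 = 1
(((((x_2 ≡ x_2) ⊃ (x_2 ≡ x_3)) ⊃ x_2) ⊃ ((x_3 ⊃ x_1) ≡ x_1)) ≡ ((¬x_1 ⊃ (x_3 ⊃ x_1)) ∨ (x_3 ⊃ (x_3 ≡ (x_2 ⊃ x_2))))) ≡ ¬¬(x_1 ⊃ ((x_3 ≡ x_1) ≡ x_2)) = 3/4 ≡ 1 = 3/4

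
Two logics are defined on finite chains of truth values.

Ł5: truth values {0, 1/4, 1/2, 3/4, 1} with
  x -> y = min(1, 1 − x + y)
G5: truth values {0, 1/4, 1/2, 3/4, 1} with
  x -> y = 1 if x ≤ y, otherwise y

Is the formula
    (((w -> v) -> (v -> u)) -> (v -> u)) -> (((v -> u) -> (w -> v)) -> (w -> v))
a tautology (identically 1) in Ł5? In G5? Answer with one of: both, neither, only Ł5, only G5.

only Ł5

In Ł5: every assignment gives 1 — tautology.
In G5: at u = 0, v = 1/4, w = 1/2 the value is 1/4 — not a tautology.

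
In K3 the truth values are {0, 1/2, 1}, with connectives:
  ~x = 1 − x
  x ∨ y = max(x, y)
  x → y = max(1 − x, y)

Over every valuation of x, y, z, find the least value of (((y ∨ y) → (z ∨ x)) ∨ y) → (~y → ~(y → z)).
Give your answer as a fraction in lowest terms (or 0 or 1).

Take x = 0, y = 0, z = 0:
y ∨ y = 0 ∨ 0 = 0
z ∨ x = 0 ∨ 0 = 0
(y ∨ y) → (z ∨ x) = 0 → 0 = 1
((y ∨ y) → (z ∨ x)) ∨ y = 1 ∨ 0 = 1
~y = ~0 = 1
y → z = 0 → 0 = 1
~(y → z) = ~1 = 0
~y → ~(y → z) = 1 → 0 = 0
(((y ∨ y) → (z ∨ x)) ∨ y) → (~y → ~(y → z)) = 1 → 0 = 0
No assignment yields a value below 0, so this is the minimum.

0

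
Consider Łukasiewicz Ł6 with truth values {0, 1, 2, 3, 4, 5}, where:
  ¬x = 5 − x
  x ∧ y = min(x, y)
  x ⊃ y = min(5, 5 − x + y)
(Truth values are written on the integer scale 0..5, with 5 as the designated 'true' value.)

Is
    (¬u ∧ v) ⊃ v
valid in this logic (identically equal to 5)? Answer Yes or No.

At u = 4, v = 5, for instance:
¬u = ¬4 = 1
¬u ∧ v = 1 ∧ 5 = 1
(¬u ∧ v) ⊃ v = 1 ⊃ 5 = 5
and checking the remaining 35 assignments likewise gives ≥ 5 in every case.

Yes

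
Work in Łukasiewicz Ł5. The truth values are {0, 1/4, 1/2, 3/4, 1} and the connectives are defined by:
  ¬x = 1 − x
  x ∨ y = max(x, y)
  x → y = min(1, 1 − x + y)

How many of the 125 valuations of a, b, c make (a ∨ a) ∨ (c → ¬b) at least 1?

value 1: 85 assignments (counts)
value 3/4: 22 assignments
value 1/2: 12 assignments
value 1/4: 5 assignments
value 0: 1 assignment
So 85 of the 125 assignments meet the threshold.

85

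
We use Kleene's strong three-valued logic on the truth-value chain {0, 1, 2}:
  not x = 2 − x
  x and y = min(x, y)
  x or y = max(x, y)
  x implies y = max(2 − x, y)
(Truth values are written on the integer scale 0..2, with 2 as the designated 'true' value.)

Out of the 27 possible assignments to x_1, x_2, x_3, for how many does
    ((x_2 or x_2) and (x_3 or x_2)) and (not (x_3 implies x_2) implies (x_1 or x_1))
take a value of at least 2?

value 2: 9 assignments (counts)
value 1: 9 assignments
value 0: 9 assignments
So 9 of the 27 assignments meet the threshold.

9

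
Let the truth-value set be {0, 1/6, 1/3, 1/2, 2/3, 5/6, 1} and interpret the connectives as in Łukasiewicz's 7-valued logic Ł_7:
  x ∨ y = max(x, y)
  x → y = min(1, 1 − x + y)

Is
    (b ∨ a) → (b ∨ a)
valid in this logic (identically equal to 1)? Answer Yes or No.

Yes

At a = 5/6, b = 0, for instance:
b ∨ a = 0 ∨ 5/6 = 5/6
(b ∨ a) → (b ∨ a) = 5/6 → 5/6 = 1
and checking the remaining 48 assignments likewise gives ≥ 1 in every case.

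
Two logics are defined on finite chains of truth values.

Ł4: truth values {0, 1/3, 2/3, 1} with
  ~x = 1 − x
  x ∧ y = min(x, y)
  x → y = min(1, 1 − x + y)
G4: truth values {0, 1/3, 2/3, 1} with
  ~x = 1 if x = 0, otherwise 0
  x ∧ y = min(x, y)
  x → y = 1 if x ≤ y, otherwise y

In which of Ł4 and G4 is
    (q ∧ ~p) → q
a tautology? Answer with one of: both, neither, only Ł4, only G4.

In Ł4: every assignment gives 1 — tautology.
In G4: every assignment gives 1 — tautology.

both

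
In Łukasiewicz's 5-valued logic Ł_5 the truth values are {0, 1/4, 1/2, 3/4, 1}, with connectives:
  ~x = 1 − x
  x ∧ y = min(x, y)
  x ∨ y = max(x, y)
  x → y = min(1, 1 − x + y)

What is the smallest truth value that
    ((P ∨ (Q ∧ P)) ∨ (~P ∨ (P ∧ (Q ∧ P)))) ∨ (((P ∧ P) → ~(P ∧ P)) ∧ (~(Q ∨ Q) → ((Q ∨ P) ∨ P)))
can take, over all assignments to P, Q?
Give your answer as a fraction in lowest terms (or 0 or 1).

1/2

Take P = 1/2, Q = 0:
Q ∧ P = 0 ∧ 1/2 = 0
P ∨ (Q ∧ P) = 1/2 ∨ 0 = 1/2
~P = ~1/2 = 1/2
Q ∧ P = 0 ∧ 1/2 = 0
P ∧ (Q ∧ P) = 1/2 ∧ 0 = 0
~P ∨ (P ∧ (Q ∧ P)) = 1/2 ∨ 0 = 1/2
(P ∨ (Q ∧ P)) ∨ (~P ∨ (P ∧ (Q ∧ P))) = 1/2 ∨ 1/2 = 1/2
P ∧ P = 1/2 ∧ 1/2 = 1/2
P ∧ P = 1/2 ∧ 1/2 = 1/2
~(P ∧ P) = ~1/2 = 1/2
(P ∧ P) → ~(P ∧ P) = 1/2 → 1/2 = 1
Q ∨ Q = 0 ∨ 0 = 0
~(Q ∨ Q) = ~0 = 1
Q ∨ P = 0 ∨ 1/2 = 1/2
(Q ∨ P) ∨ P = 1/2 ∨ 1/2 = 1/2
~(Q ∨ Q) → ((Q ∨ P) ∨ P) = 1 → 1/2 = 1/2
((P ∧ P) → ~(P ∧ P)) ∧ (~(Q ∨ Q) → ((Q ∨ P) ∨ P)) = 1 ∧ 1/2 = 1/2
((P ∨ (Q ∧ P)) ∨ (~P ∨ (P ∧ (Q ∧ P)))) ∨ (((P ∧ P) → ~(P ∧ P)) ∧ (~(Q ∨ Q) → ((Q ∨ P) ∨ P))) = 1/2 ∨ 1/2 = 1/2
No assignment yields a value below 1/2, so this is the minimum.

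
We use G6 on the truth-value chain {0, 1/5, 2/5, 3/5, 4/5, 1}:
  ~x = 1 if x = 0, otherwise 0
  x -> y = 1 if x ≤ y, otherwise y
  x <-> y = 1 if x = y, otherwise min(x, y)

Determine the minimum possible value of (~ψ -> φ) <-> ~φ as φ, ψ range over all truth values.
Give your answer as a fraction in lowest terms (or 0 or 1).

0

Take φ = 0, ψ = 0:
~ψ = ~0 = 1
~ψ -> φ = 1 -> 0 = 0
~φ = ~0 = 1
(~ψ -> φ) <-> ~φ = 0 <-> 1 = 0
No assignment yields a value below 0, so this is the minimum.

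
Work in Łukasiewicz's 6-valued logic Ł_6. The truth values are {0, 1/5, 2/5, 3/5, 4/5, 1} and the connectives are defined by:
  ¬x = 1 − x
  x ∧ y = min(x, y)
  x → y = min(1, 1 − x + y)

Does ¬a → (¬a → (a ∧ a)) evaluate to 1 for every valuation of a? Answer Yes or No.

Counterexample: take a = 0.
¬a = ¬0 = 1
¬a = ¬0 = 1
a ∧ a = 0 ∧ 0 = 0
¬a → (a ∧ a) = 1 → 0 = 0
¬a → (¬a → (a ∧ a)) = 1 → 0 = 0
This gives 0 ≠ 1.

No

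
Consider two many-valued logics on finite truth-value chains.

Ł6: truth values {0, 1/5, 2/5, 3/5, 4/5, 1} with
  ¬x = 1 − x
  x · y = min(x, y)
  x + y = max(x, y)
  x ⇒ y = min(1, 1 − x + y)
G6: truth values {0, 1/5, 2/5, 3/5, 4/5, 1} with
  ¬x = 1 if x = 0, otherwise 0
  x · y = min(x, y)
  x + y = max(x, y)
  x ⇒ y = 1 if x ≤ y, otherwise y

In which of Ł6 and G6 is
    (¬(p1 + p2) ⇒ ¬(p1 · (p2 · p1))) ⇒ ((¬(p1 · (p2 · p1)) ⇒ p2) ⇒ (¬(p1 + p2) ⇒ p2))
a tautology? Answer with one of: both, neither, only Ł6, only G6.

both

In Ł6: every assignment gives 1 — tautology.
In G6: every assignment gives 1 — tautology.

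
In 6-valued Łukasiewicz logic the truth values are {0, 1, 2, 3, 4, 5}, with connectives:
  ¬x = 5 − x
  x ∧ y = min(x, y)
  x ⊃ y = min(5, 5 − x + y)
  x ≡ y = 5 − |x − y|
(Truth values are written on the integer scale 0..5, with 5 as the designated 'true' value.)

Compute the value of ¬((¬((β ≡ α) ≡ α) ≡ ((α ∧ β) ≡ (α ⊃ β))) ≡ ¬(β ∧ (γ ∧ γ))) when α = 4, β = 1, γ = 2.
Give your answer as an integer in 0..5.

β ≡ α = 1 ≡ 4 = 2
(β ≡ α) ≡ α = 2 ≡ 4 = 3
¬((β ≡ α) ≡ α) = ¬3 = 2
α ∧ β = 4 ∧ 1 = 1
α ⊃ β = 4 ⊃ 1 = 2
(α ∧ β) ≡ (α ⊃ β) = 1 ≡ 2 = 4
¬((β ≡ α) ≡ α) ≡ ((α ∧ β) ≡ (α ⊃ β)) = 2 ≡ 4 = 3
γ ∧ γ = 2 ∧ 2 = 2
β ∧ (γ ∧ γ) = 1 ∧ 2 = 1
¬(β ∧ (γ ∧ γ)) = ¬1 = 4
(¬((β ≡ α) ≡ α) ≡ ((α ∧ β) ≡ (α ⊃ β))) ≡ ¬(β ∧ (γ ∧ γ)) = 3 ≡ 4 = 4
¬((¬((β ≡ α) ≡ α) ≡ ((α ∧ β) ≡ (α ⊃ β))) ≡ ¬(β ∧ (γ ∧ γ))) = ¬4 = 1

1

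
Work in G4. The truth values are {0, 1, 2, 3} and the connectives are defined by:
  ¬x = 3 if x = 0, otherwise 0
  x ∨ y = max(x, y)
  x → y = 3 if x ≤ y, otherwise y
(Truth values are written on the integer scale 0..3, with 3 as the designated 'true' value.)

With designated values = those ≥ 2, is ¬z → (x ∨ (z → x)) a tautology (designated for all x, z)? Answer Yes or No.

Yes

x = 0, z = 0 ↦ 3
x = 0, z = 1 ↦ 3
x = 0, z = 2 ↦ 3
x = 0, z = 3 ↦ 3
x = 1, z = 0 ↦ 3
x = 1, z = 1 ↦ 3
x = 1, z = 2 ↦ 3
x = 1, z = 3 ↦ 3
x = 2, z = 0 ↦ 3
x = 2, z = 1 ↦ 3
x = 2, z = 2 ↦ 3
x = 2, z = 3 ↦ 3
x = 3, z = 0 ↦ 3
x = 3, z = 1 ↦ 3
x = 3, z = 2 ↦ 3
x = 3, z = 3 ↦ 3
Every assignment gives a value ≥ 2.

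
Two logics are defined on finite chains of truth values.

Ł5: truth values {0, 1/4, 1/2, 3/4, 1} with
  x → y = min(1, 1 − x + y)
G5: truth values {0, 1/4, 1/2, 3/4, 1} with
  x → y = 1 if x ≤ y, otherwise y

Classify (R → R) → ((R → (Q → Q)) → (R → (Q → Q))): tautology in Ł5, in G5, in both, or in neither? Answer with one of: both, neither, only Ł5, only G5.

In Ł5: every assignment gives 1 — tautology.
In G5: every assignment gives 1 — tautology.

both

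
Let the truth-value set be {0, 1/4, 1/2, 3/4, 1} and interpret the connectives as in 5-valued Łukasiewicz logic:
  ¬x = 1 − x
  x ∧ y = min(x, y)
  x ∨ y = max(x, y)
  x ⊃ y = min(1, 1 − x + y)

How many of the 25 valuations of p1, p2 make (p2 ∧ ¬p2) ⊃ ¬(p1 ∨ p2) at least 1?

21

value 1: 21 assignments (counts)
value 3/4: 3 assignments
value 1/2: 1 assignment
So 21 of the 25 assignments meet the threshold.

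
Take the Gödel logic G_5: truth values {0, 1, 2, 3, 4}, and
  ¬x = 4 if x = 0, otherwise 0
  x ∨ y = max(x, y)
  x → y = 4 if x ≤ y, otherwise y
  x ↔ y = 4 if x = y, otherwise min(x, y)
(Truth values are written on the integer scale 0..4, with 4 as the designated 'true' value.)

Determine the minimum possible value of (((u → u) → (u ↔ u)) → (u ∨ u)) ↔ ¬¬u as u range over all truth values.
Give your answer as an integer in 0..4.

Take u = 1:
u → u = 1 → 1 = 4
u ↔ u = 1 ↔ 1 = 4
(u → u) → (u ↔ u) = 4 → 4 = 4
u ∨ u = 1 ∨ 1 = 1
((u → u) → (u ↔ u)) → (u ∨ u) = 4 → 1 = 1
¬u = ¬1 = 0
¬¬u = ¬0 = 4
(((u → u) → (u ↔ u)) → (u ∨ u)) ↔ ¬¬u = 1 ↔ 4 = 1
No assignment yields a value below 1, so this is the minimum.

1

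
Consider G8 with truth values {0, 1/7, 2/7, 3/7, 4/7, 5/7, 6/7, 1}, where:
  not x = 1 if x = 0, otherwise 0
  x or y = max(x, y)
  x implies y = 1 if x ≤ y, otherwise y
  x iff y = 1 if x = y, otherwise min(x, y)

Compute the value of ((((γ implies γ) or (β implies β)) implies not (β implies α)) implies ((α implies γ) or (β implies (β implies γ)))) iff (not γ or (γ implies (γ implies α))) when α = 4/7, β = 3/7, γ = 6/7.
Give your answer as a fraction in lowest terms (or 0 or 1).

γ implies γ = 6/7 implies 6/7 = 1
β implies β = 3/7 implies 3/7 = 1
(γ implies γ) or (β implies β) = 1 or 1 = 1
β implies α = 3/7 implies 4/7 = 1
not (β implies α) = not 1 = 0
((γ implies γ) or (β implies β)) implies not (β implies α) = 1 implies 0 = 0
α implies γ = 4/7 implies 6/7 = 1
β implies γ = 3/7 implies 6/7 = 1
β implies (β implies γ) = 3/7 implies 1 = 1
(α implies γ) or (β implies (β implies γ)) = 1 or 1 = 1
(((γ implies γ) or (β implies β)) implies not (β implies α)) implies ((α implies γ) or (β implies (β implies γ))) = 0 implies 1 = 1
not γ = not 6/7 = 0
γ implies α = 6/7 implies 4/7 = 4/7
γ implies (γ implies α) = 6/7 implies 4/7 = 4/7
not γ or (γ implies (γ implies α)) = 0 or 4/7 = 4/7
((((γ implies γ) or (β implies β)) implies not (β implies α)) implies ((α implies γ) or (β implies (β implies γ)))) iff (not γ or (γ implies (γ implies α))) = 1 iff 4/7 = 4/7

4/7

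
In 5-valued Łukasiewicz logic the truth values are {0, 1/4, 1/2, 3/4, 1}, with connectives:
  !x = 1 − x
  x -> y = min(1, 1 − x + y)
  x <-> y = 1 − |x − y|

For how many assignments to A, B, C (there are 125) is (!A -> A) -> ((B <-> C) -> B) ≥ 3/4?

value 1: 86 assignments (counts)
value 3/4: 17 assignments (counts)
value 1/2: 13 assignments
value 1/4: 6 assignments
value 0: 3 assignments
So 103 of the 125 assignments meet the threshold.

103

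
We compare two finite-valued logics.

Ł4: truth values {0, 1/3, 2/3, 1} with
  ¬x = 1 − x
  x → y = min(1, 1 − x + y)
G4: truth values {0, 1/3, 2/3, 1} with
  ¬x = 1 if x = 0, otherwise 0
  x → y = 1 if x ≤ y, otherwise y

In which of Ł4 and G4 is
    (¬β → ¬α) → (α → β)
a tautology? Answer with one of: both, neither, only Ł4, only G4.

only Ł4

In Ł4: every assignment gives 1 — tautology.
In G4: at α = 2/3, β = 1/3 the value is 1/3 — not a tautology.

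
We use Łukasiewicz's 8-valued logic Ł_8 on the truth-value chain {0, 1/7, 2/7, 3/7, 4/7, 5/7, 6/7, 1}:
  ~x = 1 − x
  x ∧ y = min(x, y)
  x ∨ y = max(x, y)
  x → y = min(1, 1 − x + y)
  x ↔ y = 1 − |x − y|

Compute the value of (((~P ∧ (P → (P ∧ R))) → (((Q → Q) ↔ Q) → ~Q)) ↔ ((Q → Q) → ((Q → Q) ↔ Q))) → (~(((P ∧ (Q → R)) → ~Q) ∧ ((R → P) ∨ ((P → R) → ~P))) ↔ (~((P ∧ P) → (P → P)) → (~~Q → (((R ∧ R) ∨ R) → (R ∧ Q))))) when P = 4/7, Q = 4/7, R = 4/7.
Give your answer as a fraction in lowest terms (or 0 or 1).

~P = ~4/7 = 3/7
P ∧ R = 4/7 ∧ 4/7 = 4/7
P → (P ∧ R) = 4/7 → 4/7 = 1
~P ∧ (P → (P ∧ R)) = 3/7 ∧ 1 = 3/7
Q → Q = 4/7 → 4/7 = 1
(Q → Q) ↔ Q = 1 ↔ 4/7 = 4/7
~Q = ~4/7 = 3/7
((Q → Q) ↔ Q) → ~Q = 4/7 → 3/7 = 6/7
(~P ∧ (P → (P ∧ R))) → (((Q → Q) ↔ Q) → ~Q) = 3/7 → 6/7 = 1
Q → Q = 4/7 → 4/7 = 1
Q → Q = 4/7 → 4/7 = 1
(Q → Q) ↔ Q = 1 ↔ 4/7 = 4/7
(Q → Q) → ((Q → Q) ↔ Q) = 1 → 4/7 = 4/7
((~P ∧ (P → (P ∧ R))) → (((Q → Q) ↔ Q) → ~Q)) ↔ ((Q → Q) → ((Q → Q) ↔ Q)) = 1 ↔ 4/7 = 4/7
Q → R = 4/7 → 4/7 = 1
P ∧ (Q → R) = 4/7 ∧ 1 = 4/7
~Q = ~4/7 = 3/7
(P ∧ (Q → R)) → ~Q = 4/7 → 3/7 = 6/7
R → P = 4/7 → 4/7 = 1
P → R = 4/7 → 4/7 = 1
~P = ~4/7 = 3/7
(P → R) → ~P = 1 → 3/7 = 3/7
(R → P) ∨ ((P → R) → ~P) = 1 ∨ 3/7 = 1
((P ∧ (Q → R)) → ~Q) ∧ ((R → P) ∨ ((P → R) → ~P)) = 6/7 ∧ 1 = 6/7
~(((P ∧ (Q → R)) → ~Q) ∧ ((R → P) ∨ ((P → R) → ~P))) = ~6/7 = 1/7
P ∧ P = 4/7 ∧ 4/7 = 4/7
P → P = 4/7 → 4/7 = 1
(P ∧ P) → (P → P) = 4/7 → 1 = 1
~((P ∧ P) → (P → P)) = ~1 = 0
~Q = ~4/7 = 3/7
~~Q = ~3/7 = 4/7
R ∧ R = 4/7 ∧ 4/7 = 4/7
(R ∧ R) ∨ R = 4/7 ∨ 4/7 = 4/7
R ∧ Q = 4/7 ∧ 4/7 = 4/7
((R ∧ R) ∨ R) → (R ∧ Q) = 4/7 → 4/7 = 1
~~Q → (((R ∧ R) ∨ R) → (R ∧ Q)) = 4/7 → 1 = 1
~((P ∧ P) → (P → P)) → (~~Q → (((R ∧ R) ∨ R) → (R ∧ Q))) = 0 → 1 = 1
~(((P ∧ (Q → R)) → ~Q) ∧ ((R → P) ∨ ((P → R) → ~P))) ↔ (~((P ∧ P) → (P → P)) → (~~Q → (((R ∧ R) ∨ R) → (R ∧ Q)))) = 1/7 ↔ 1 = 1/7
(((~P ∧ (P → (P ∧ R))) → (((Q → Q) ↔ Q) → ~Q)) ↔ ((Q → Q) → ((Q → Q) ↔ Q))) → (~(((P ∧ (Q → R)) → ~Q) ∧ ((R → P) ∨ ((P → R) → ~P))) ↔ (~((P ∧ P) → (P → P)) → (~~Q → (((R ∧ R) ∨ R) → (R ∧ Q))))) = 4/7 → 1/7 = 4/7

4/7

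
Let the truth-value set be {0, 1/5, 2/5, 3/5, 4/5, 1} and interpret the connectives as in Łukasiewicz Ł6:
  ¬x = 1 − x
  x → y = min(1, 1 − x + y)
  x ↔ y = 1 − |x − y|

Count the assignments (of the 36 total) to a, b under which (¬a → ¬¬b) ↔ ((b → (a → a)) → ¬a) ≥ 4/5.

value 1: 3 assignments (counts)
value 4/5: 7 assignments (counts)
value 3/5: 6 assignments
value 2/5: 7 assignments
value 1/5: 6 assignments
value 0: 7 assignments
So 10 of the 36 assignments meet the threshold.

10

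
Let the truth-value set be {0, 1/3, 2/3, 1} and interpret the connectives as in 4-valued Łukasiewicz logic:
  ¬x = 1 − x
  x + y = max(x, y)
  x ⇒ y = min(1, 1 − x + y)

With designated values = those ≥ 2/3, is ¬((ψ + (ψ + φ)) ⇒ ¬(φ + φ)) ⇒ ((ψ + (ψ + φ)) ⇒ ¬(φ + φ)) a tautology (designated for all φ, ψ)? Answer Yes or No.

No

Counterexample: take φ = 1, ψ = 0.
ψ + φ = 0 + 1 = 1
ψ + (ψ + φ) = 0 + 1 = 1
φ + φ = 1 + 1 = 1
¬(φ + φ) = ¬1 = 0
(ψ + (ψ + φ)) ⇒ ¬(φ + φ) = 1 ⇒ 0 = 0
¬((ψ + (ψ + φ)) ⇒ ¬(φ + φ)) = ¬0 = 1
¬((ψ + (ψ + φ)) ⇒ ¬(φ + φ)) ⇒ ((ψ + (ψ + φ)) ⇒ ¬(φ + φ)) = 1 ⇒ 0 = 0
This gives 0, which is below 2/3.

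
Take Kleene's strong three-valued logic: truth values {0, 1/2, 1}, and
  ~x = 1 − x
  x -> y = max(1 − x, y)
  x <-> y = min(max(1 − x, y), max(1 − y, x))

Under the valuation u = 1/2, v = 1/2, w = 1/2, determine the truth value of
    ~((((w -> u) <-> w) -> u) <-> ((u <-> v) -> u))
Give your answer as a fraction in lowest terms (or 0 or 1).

1/2

w -> u = 1/2 -> 1/2 = 1/2
(w -> u) <-> w = 1/2 <-> 1/2 = 1/2
((w -> u) <-> w) -> u = 1/2 -> 1/2 = 1/2
u <-> v = 1/2 <-> 1/2 = 1/2
(u <-> v) -> u = 1/2 -> 1/2 = 1/2
(((w -> u) <-> w) -> u) <-> ((u <-> v) -> u) = 1/2 <-> 1/2 = 1/2
~((((w -> u) <-> w) -> u) <-> ((u <-> v) -> u)) = ~1/2 = 1/2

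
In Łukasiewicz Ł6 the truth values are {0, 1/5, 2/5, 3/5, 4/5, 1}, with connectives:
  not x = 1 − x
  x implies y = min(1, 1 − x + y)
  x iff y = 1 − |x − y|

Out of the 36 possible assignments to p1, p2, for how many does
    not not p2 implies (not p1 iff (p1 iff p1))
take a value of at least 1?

21

value 1: 21 assignments (counts)
value 4/5: 5 assignments
value 3/5: 4 assignments
value 2/5: 3 assignments
value 1/5: 2 assignments
value 0: 1 assignment
So 21 of the 36 assignments meet the threshold.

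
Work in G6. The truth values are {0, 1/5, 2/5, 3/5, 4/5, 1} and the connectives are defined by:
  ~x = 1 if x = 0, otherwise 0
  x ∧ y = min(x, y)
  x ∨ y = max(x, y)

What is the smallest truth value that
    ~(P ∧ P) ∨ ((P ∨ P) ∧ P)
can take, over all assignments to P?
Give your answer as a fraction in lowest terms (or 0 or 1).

1/5

Take P = 1/5:
P ∧ P = 1/5 ∧ 1/5 = 1/5
~(P ∧ P) = ~1/5 = 0
P ∨ P = 1/5 ∨ 1/5 = 1/5
(P ∨ P) ∧ P = 1/5 ∧ 1/5 = 1/5
~(P ∧ P) ∨ ((P ∨ P) ∧ P) = 0 ∨ 1/5 = 1/5
No assignment yields a value below 1/5, so this is the minimum.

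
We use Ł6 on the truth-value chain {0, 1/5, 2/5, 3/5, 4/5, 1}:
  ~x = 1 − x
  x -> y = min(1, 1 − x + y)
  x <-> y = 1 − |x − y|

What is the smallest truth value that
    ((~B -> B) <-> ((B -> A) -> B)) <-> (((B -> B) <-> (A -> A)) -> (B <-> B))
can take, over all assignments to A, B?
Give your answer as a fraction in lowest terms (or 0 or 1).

3/5

Take A = 2/5, B = 2/5:
~B = ~2/5 = 3/5
~B -> B = 3/5 -> 2/5 = 4/5
B -> A = 2/5 -> 2/5 = 1
(B -> A) -> B = 1 -> 2/5 = 2/5
(~B -> B) <-> ((B -> A) -> B) = 4/5 <-> 2/5 = 3/5
B -> B = 2/5 -> 2/5 = 1
A -> A = 2/5 -> 2/5 = 1
(B -> B) <-> (A -> A) = 1 <-> 1 = 1
B <-> B = 2/5 <-> 2/5 = 1
((B -> B) <-> (A -> A)) -> (B <-> B) = 1 -> 1 = 1
((~B -> B) <-> ((B -> A) -> B)) <-> (((B -> B) <-> (A -> A)) -> (B <-> B)) = 3/5 <-> 1 = 3/5
No assignment yields a value below 3/5, so this is the minimum.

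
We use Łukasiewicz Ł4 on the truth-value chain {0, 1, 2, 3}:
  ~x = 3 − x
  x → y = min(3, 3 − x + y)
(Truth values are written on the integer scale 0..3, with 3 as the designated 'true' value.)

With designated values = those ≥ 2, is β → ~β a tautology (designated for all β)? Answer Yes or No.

Counterexample: take β = 3.
~β = ~3 = 0
β → ~β = 3 → 0 = 0
This gives 0, which is below 2.

No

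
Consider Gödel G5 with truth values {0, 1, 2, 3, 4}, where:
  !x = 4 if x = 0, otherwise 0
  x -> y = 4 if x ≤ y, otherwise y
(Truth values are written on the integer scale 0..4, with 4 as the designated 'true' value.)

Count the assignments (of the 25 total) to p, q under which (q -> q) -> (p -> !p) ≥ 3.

5

value 4: 5 assignments (counts)
value 0: 20 assignments
So 5 of the 25 assignments meet the threshold.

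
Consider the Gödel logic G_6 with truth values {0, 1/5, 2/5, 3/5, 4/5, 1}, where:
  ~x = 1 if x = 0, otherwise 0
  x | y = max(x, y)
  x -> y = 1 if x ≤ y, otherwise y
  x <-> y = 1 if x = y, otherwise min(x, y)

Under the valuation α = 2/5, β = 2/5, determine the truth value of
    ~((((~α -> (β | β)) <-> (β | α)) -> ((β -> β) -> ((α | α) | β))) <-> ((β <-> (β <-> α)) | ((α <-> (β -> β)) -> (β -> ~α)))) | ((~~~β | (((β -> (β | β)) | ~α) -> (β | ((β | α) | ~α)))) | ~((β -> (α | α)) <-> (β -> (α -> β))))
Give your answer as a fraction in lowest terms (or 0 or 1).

2/5

~α = ~2/5 = 0
β | β = 2/5 | 2/5 = 2/5
~α -> (β | β) = 0 -> 2/5 = 1
β | α = 2/5 | 2/5 = 2/5
(~α -> (β | β)) <-> (β | α) = 1 <-> 2/5 = 2/5
β -> β = 2/5 -> 2/5 = 1
α | α = 2/5 | 2/5 = 2/5
(α | α) | β = 2/5 | 2/5 = 2/5
(β -> β) -> ((α | α) | β) = 1 -> 2/5 = 2/5
((~α -> (β | β)) <-> (β | α)) -> ((β -> β) -> ((α | α) | β)) = 2/5 -> 2/5 = 1
β <-> α = 2/5 <-> 2/5 = 1
β <-> (β <-> α) = 2/5 <-> 1 = 2/5
β -> β = 2/5 -> 2/5 = 1
α <-> (β -> β) = 2/5 <-> 1 = 2/5
~α = ~2/5 = 0
β -> ~α = 2/5 -> 0 = 0
(α <-> (β -> β)) -> (β -> ~α) = 2/5 -> 0 = 0
(β <-> (β <-> α)) | ((α <-> (β -> β)) -> (β -> ~α)) = 2/5 | 0 = 2/5
(((~α -> (β | β)) <-> (β | α)) -> ((β -> β) -> ((α | α) | β))) <-> ((β <-> (β <-> α)) | ((α <-> (β -> β)) -> (β -> ~α))) = 1 <-> 2/5 = 2/5
~((((~α -> (β | β)) <-> (β | α)) -> ((β -> β) -> ((α | α) | β))) <-> ((β <-> (β <-> α)) | ((α <-> (β -> β)) -> (β -> ~α)))) = ~2/5 = 0
~β = ~2/5 = 0
~~β = ~0 = 1
~~~β = ~1 = 0
β | β = 2/5 | 2/5 = 2/5
β -> (β | β) = 2/5 -> 2/5 = 1
~α = ~2/5 = 0
(β -> (β | β)) | ~α = 1 | 0 = 1
β | α = 2/5 | 2/5 = 2/5
~α = ~2/5 = 0
(β | α) | ~α = 2/5 | 0 = 2/5
β | ((β | α) | ~α) = 2/5 | 2/5 = 2/5
((β -> (β | β)) | ~α) -> (β | ((β | α) | ~α)) = 1 -> 2/5 = 2/5
~~~β | (((β -> (β | β)) | ~α) -> (β | ((β | α) | ~α))) = 0 | 2/5 = 2/5
α | α = 2/5 | 2/5 = 2/5
β -> (α | α) = 2/5 -> 2/5 = 1
α -> β = 2/5 -> 2/5 = 1
β -> (α -> β) = 2/5 -> 1 = 1
(β -> (α | α)) <-> (β -> (α -> β)) = 1 <-> 1 = 1
~((β -> (α | α)) <-> (β -> (α -> β))) = ~1 = 0
(~~~β | (((β -> (β | β)) | ~α) -> (β | ((β | α) | ~α)))) | ~((β -> (α | α)) <-> (β -> (α -> β))) = 2/5 | 0 = 2/5
~((((~α -> (β | β)) <-> (β | α)) -> ((β -> β) -> ((α | α) | β))) <-> ((β <-> (β <-> α)) | ((α <-> (β -> β)) -> (β -> ~α)))) | ((~~~β | (((β -> (β | β)) | ~α) -> (β | ((β | α) | ~α)))) | ~((β -> (α | α)) <-> (β -> (α -> β)))) = 0 | 2/5 = 2/5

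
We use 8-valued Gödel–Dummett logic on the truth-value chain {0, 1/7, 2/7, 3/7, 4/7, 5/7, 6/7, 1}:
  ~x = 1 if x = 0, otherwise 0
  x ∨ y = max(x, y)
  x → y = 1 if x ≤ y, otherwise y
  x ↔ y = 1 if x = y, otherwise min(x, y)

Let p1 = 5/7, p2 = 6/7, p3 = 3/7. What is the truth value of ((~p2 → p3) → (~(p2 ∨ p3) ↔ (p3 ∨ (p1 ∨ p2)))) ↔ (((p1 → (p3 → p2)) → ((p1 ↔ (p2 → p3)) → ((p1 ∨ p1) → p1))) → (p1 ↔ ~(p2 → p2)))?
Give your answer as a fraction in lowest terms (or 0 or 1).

~p2 = ~6/7 = 0
~p2 → p3 = 0 → 3/7 = 1
p2 ∨ p3 = 6/7 ∨ 3/7 = 6/7
~(p2 ∨ p3) = ~6/7 = 0
p1 ∨ p2 = 5/7 ∨ 6/7 = 6/7
p3 ∨ (p1 ∨ p2) = 3/7 ∨ 6/7 = 6/7
~(p2 ∨ p3) ↔ (p3 ∨ (p1 ∨ p2)) = 0 ↔ 6/7 = 0
(~p2 → p3) → (~(p2 ∨ p3) ↔ (p3 ∨ (p1 ∨ p2))) = 1 → 0 = 0
p3 → p2 = 3/7 → 6/7 = 1
p1 → (p3 → p2) = 5/7 → 1 = 1
p2 → p3 = 6/7 → 3/7 = 3/7
p1 ↔ (p2 → p3) = 5/7 ↔ 3/7 = 3/7
p1 ∨ p1 = 5/7 ∨ 5/7 = 5/7
(p1 ∨ p1) → p1 = 5/7 → 5/7 = 1
(p1 ↔ (p2 → p3)) → ((p1 ∨ p1) → p1) = 3/7 → 1 = 1
(p1 → (p3 → p2)) → ((p1 ↔ (p2 → p3)) → ((p1 ∨ p1) → p1)) = 1 → 1 = 1
p2 → p2 = 6/7 → 6/7 = 1
~(p2 → p2) = ~1 = 0
p1 ↔ ~(p2 → p2) = 5/7 ↔ 0 = 0
((p1 → (p3 → p2)) → ((p1 ↔ (p2 → p3)) → ((p1 ∨ p1) → p1))) → (p1 ↔ ~(p2 → p2)) = 1 → 0 = 0
((~p2 → p3) → (~(p2 ∨ p3) ↔ (p3 ∨ (p1 ∨ p2)))) ↔ (((p1 → (p3 → p2)) → ((p1 ↔ (p2 → p3)) → ((p1 ∨ p1) → p1))) → (p1 ↔ ~(p2 → p2))) = 0 ↔ 0 = 1

1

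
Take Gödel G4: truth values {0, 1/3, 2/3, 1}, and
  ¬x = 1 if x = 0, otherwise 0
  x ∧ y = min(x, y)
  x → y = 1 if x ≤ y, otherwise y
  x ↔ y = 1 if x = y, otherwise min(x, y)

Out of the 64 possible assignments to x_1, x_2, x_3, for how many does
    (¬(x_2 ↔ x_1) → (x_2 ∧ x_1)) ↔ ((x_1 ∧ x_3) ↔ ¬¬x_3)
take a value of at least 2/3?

value 1: 22 assignments (counts)
value 2/3: 9 assignments (counts)
value 1/3: 15 assignments
value 0: 18 assignments
So 31 of the 64 assignments meet the threshold.

31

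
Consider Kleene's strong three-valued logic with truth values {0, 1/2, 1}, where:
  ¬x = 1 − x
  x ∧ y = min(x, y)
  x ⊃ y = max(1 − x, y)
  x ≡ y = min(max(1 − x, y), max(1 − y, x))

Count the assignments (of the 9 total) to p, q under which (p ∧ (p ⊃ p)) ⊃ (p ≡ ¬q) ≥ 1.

4

p = 0, q = 0 ↦ 1  ≥
p = 0, q = 1/2 ↦ 1  ≥
p = 0, q = 1 ↦ 1  ≥
p = 1/2, q = 0 ↦ 1/2  <
p = 1/2, q = 1/2 ↦ 1/2  <
p = 1/2, q = 1 ↦ 1/2  <
p = 1, q = 0 ↦ 1  ≥
p = 1, q = 1/2 ↦ 1/2  <
p = 1, q = 1 ↦ 0  <
So 4 of the 9 assignments meet the threshold.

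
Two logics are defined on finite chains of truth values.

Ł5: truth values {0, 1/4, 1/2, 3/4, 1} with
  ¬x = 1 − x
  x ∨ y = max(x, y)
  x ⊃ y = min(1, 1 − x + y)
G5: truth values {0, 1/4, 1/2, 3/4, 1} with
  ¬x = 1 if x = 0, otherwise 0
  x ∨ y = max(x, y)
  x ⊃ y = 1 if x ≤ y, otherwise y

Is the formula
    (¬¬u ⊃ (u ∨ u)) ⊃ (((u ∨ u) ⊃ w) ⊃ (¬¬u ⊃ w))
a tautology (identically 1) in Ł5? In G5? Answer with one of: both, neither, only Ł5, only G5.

In Ł5: every assignment gives 1 — tautology.
In G5: every assignment gives 1 — tautology.

both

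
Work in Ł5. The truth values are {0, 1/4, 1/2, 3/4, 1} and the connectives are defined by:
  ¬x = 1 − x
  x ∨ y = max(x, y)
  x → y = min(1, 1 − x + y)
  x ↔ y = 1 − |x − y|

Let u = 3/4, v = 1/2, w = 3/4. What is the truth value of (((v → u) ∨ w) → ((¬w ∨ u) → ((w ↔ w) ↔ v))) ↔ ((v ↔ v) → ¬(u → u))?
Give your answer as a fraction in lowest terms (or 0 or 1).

1/4

v → u = 1/2 → 3/4 = 1
(v → u) ∨ w = 1 ∨ 3/4 = 1
¬w = ¬3/4 = 1/4
¬w ∨ u = 1/4 ∨ 3/4 = 3/4
w ↔ w = 3/4 ↔ 3/4 = 1
(w ↔ w) ↔ v = 1 ↔ 1/2 = 1/2
(¬w ∨ u) → ((w ↔ w) ↔ v) = 3/4 → 1/2 = 3/4
((v → u) ∨ w) → ((¬w ∨ u) → ((w ↔ w) ↔ v)) = 1 → 3/4 = 3/4
v ↔ v = 1/2 ↔ 1/2 = 1
u → u = 3/4 → 3/4 = 1
¬(u → u) = ¬1 = 0
(v ↔ v) → ¬(u → u) = 1 → 0 = 0
(((v → u) ∨ w) → ((¬w ∨ u) → ((w ↔ w) ↔ v))) ↔ ((v ↔ v) → ¬(u → u)) = 3/4 ↔ 0 = 1/4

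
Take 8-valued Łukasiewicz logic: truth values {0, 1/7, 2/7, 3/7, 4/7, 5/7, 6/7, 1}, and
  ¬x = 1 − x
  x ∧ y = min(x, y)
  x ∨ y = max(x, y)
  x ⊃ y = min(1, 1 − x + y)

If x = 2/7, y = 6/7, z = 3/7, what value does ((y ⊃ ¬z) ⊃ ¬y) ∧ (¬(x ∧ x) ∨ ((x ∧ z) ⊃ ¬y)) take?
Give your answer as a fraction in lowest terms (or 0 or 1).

¬z = ¬3/7 = 4/7
y ⊃ ¬z = 6/7 ⊃ 4/7 = 5/7
¬y = ¬6/7 = 1/7
(y ⊃ ¬z) ⊃ ¬y = 5/7 ⊃ 1/7 = 3/7
x ∧ x = 2/7 ∧ 2/7 = 2/7
¬(x ∧ x) = ¬2/7 = 5/7
x ∧ z = 2/7 ∧ 3/7 = 2/7
¬y = ¬6/7 = 1/7
(x ∧ z) ⊃ ¬y = 2/7 ⊃ 1/7 = 6/7
¬(x ∧ x) ∨ ((x ∧ z) ⊃ ¬y) = 5/7 ∨ 6/7 = 6/7
((y ⊃ ¬z) ⊃ ¬y) ∧ (¬(x ∧ x) ∨ ((x ∧ z) ⊃ ¬y)) = 3/7 ∧ 6/7 = 3/7

3/7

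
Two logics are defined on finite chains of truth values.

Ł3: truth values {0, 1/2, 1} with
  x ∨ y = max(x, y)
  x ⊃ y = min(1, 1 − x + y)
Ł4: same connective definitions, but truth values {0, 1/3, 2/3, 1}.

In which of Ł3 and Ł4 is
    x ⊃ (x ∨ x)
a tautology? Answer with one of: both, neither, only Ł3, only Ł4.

both

In Ł3: every assignment gives 1 — tautology.
In Ł4: every assignment gives 1 — tautology.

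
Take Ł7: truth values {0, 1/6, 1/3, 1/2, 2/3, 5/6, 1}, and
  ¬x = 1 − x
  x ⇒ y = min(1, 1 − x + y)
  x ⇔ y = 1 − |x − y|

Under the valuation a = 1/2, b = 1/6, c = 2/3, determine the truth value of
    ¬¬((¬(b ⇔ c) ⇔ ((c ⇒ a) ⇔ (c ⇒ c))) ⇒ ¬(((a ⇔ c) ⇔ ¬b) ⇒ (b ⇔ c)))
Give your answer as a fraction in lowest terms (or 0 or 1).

b ⇔ c = 1/6 ⇔ 2/3 = 1/2
¬(b ⇔ c) = ¬1/2 = 1/2
c ⇒ a = 2/3 ⇒ 1/2 = 5/6
c ⇒ c = 2/3 ⇒ 2/3 = 1
(c ⇒ a) ⇔ (c ⇒ c) = 5/6 ⇔ 1 = 5/6
¬(b ⇔ c) ⇔ ((c ⇒ a) ⇔ (c ⇒ c)) = 1/2 ⇔ 5/6 = 2/3
a ⇔ c = 1/2 ⇔ 2/3 = 5/6
¬b = ¬1/6 = 5/6
(a ⇔ c) ⇔ ¬b = 5/6 ⇔ 5/6 = 1
b ⇔ c = 1/6 ⇔ 2/3 = 1/2
((a ⇔ c) ⇔ ¬b) ⇒ (b ⇔ c) = 1 ⇒ 1/2 = 1/2
¬(((a ⇔ c) ⇔ ¬b) ⇒ (b ⇔ c)) = ¬1/2 = 1/2
(¬(b ⇔ c) ⇔ ((c ⇒ a) ⇔ (c ⇒ c))) ⇒ ¬(((a ⇔ c) ⇔ ¬b) ⇒ (b ⇔ c)) = 2/3 ⇒ 1/2 = 5/6
¬((¬(b ⇔ c) ⇔ ((c ⇒ a) ⇔ (c ⇒ c))) ⇒ ¬(((a ⇔ c) ⇔ ¬b) ⇒ (b ⇔ c))) = ¬5/6 = 1/6
¬¬((¬(b ⇔ c) ⇔ ((c ⇒ a) ⇔ (c ⇒ c))) ⇒ ¬(((a ⇔ c) ⇔ ¬b) ⇒ (b ⇔ c))) = ¬1/6 = 5/6

5/6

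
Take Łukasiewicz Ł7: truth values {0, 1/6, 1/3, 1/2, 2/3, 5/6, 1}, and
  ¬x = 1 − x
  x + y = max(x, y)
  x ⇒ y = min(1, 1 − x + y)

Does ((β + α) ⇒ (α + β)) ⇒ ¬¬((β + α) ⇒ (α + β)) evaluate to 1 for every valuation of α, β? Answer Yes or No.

At α = 1/3, β = 1/2, for instance:
β + α = 1/2 + 1/3 = 1/2
α + β = 1/3 + 1/2 = 1/2
(β + α) ⇒ (α + β) = 1/2 ⇒ 1/2 = 1
¬((β + α) ⇒ (α + β)) = ¬1 = 0
¬¬((β + α) ⇒ (α + β)) = ¬0 = 1
((β + α) ⇒ (α + β)) ⇒ ¬¬((β + α) ⇒ (α + β)) = 1 ⇒ 1 = 1
and checking the remaining 48 assignments likewise gives ≥ 1 in every case.

Yes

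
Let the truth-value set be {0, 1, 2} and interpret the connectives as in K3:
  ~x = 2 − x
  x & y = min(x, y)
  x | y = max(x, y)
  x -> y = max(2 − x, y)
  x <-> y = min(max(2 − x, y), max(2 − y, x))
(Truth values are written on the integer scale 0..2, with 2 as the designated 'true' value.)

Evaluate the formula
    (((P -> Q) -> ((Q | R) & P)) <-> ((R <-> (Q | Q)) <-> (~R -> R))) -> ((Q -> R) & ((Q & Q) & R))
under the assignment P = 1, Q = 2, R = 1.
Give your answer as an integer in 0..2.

1

P -> Q = 1 -> 2 = 2
Q | R = 2 | 1 = 2
(Q | R) & P = 2 & 1 = 1
(P -> Q) -> ((Q | R) & P) = 2 -> 1 = 1
Q | Q = 2 | 2 = 2
R <-> (Q | Q) = 1 <-> 2 = 1
~R = ~1 = 1
~R -> R = 1 -> 1 = 1
(R <-> (Q | Q)) <-> (~R -> R) = 1 <-> 1 = 1
((P -> Q) -> ((Q | R) & P)) <-> ((R <-> (Q | Q)) <-> (~R -> R)) = 1 <-> 1 = 1
Q -> R = 2 -> 1 = 1
Q & Q = 2 & 2 = 2
(Q & Q) & R = 2 & 1 = 1
(Q -> R) & ((Q & Q) & R) = 1 & 1 = 1
(((P -> Q) -> ((Q | R) & P)) <-> ((R <-> (Q | Q)) <-> (~R -> R))) -> ((Q -> R) & ((Q & Q) & R)) = 1 -> 1 = 1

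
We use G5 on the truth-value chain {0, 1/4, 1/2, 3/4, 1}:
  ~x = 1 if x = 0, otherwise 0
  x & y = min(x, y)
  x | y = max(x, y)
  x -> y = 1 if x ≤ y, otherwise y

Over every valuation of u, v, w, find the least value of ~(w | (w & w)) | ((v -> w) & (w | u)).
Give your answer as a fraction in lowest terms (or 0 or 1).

Take u = 0, v = 0, w = 1/4:
w & w = 1/4 & 1/4 = 1/4
w | (w & w) = 1/4 | 1/4 = 1/4
~(w | (w & w)) = ~1/4 = 0
v -> w = 0 -> 1/4 = 1
w | u = 1/4 | 0 = 1/4
(v -> w) & (w | u) = 1 & 1/4 = 1/4
~(w | (w & w)) | ((v -> w) & (w | u)) = 0 | 1/4 = 1/4
No assignment yields a value below 1/4, so this is the minimum.

1/4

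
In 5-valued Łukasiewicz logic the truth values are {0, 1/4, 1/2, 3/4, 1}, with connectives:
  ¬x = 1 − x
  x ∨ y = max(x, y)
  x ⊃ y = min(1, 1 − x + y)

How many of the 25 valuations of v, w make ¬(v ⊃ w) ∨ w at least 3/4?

13

value 1: 6 assignments (counts)
value 3/4: 7 assignments (counts)
value 1/2: 7 assignments
value 1/4: 4 assignments
value 0: 1 assignment
So 13 of the 25 assignments meet the threshold.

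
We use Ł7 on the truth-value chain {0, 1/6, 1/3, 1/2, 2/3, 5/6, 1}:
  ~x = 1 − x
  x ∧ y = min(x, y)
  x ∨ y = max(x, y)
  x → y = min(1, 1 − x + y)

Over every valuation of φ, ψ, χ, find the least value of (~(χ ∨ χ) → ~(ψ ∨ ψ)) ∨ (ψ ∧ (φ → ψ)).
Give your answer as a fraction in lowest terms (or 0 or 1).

Take φ = 0, ψ = 1/2, χ = 0:
χ ∨ χ = 0 ∨ 0 = 0
~(χ ∨ χ) = ~0 = 1
ψ ∨ ψ = 1/2 ∨ 1/2 = 1/2
~(ψ ∨ ψ) = ~1/2 = 1/2
~(χ ∨ χ) → ~(ψ ∨ ψ) = 1 → 1/2 = 1/2
φ → ψ = 0 → 1/2 = 1
ψ ∧ (φ → ψ) = 1/2 ∧ 1 = 1/2
(~(χ ∨ χ) → ~(ψ ∨ ψ)) ∨ (ψ ∧ (φ → ψ)) = 1/2 ∨ 1/2 = 1/2
No assignment yields a value below 1/2, so this is the minimum.

1/2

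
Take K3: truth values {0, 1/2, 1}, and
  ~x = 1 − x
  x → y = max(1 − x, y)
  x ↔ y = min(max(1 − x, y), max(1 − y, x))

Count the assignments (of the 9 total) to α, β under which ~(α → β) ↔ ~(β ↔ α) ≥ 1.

3

α = 0, β = 0 ↦ 1  ≥
α = 0, β = 1/2 ↦ 1/2  <
α = 0, β = 1 ↦ 0  <
α = 1/2, β = 0 ↦ 1/2  <
α = 1/2, β = 1/2 ↦ 1/2  <
α = 1/2, β = 1 ↦ 1/2  <
α = 1, β = 0 ↦ 1  ≥
α = 1, β = 1/2 ↦ 1/2  <
α = 1, β = 1 ↦ 1  ≥
So 3 of the 9 assignments meet the threshold.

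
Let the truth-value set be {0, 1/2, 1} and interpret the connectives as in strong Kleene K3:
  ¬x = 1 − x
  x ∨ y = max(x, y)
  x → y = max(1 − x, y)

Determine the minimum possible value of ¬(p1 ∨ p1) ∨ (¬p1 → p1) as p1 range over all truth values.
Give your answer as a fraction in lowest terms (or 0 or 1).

1/2

Take p1 = 1/2:
p1 ∨ p1 = 1/2 ∨ 1/2 = 1/2
¬(p1 ∨ p1) = ¬1/2 = 1/2
¬p1 = ¬1/2 = 1/2
¬p1 → p1 = 1/2 → 1/2 = 1/2
¬(p1 ∨ p1) ∨ (¬p1 → p1) = 1/2 ∨ 1/2 = 1/2
No assignment yields a value below 1/2, so this is the minimum.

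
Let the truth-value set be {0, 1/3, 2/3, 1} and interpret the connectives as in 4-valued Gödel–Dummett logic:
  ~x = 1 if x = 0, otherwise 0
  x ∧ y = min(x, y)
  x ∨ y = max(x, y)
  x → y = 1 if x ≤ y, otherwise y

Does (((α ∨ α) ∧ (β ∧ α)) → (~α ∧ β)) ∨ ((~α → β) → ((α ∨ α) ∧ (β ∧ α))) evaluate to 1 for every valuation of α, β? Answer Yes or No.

No

Counterexample: take α = 1/3, β = 1/3.
α ∨ α = 1/3 ∨ 1/3 = 1/3
β ∧ α = 1/3 ∧ 1/3 = 1/3
(α ∨ α) ∧ (β ∧ α) = 1/3 ∧ 1/3 = 1/3
~α = ~1/3 = 0
~α ∧ β = 0 ∧ 1/3 = 0
((α ∨ α) ∧ (β ∧ α)) → (~α ∧ β) = 1/3 → 0 = 0
~α = ~1/3 = 0
~α → β = 0 → 1/3 = 1
α ∨ α = 1/3 ∨ 1/3 = 1/3
β ∧ α = 1/3 ∧ 1/3 = 1/3
(α ∨ α) ∧ (β ∧ α) = 1/3 ∧ 1/3 = 1/3
(~α → β) → ((α ∨ α) ∧ (β ∧ α)) = 1 → 1/3 = 1/3
(((α ∨ α) ∧ (β ∧ α)) → (~α ∧ β)) ∨ ((~α → β) → ((α ∨ α) ∧ (β ∧ α))) = 0 ∨ 1/3 = 1/3
This gives 1/3 ≠ 1.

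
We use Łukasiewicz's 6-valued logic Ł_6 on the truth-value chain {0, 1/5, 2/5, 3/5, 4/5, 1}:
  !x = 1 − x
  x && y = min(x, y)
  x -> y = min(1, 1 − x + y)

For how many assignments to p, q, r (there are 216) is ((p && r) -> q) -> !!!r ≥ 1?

51

value 1: 51 assignments (counts)
value 4/5: 45 assignments
value 3/5: 39 assignments
value 2/5: 33 assignments
value 1/5: 27 assignments
value 0: 21 assignments
So 51 of the 216 assignments meet the threshold.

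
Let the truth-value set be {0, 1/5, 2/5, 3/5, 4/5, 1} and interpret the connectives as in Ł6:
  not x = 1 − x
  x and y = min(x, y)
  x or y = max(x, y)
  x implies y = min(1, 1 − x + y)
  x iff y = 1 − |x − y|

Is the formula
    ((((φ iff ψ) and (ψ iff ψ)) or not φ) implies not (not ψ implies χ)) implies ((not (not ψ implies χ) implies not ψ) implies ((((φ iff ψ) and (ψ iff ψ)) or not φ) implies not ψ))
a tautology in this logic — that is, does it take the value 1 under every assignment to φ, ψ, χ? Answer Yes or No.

Yes

At φ = 1, ψ = 1, χ = 3/5, for instance:
φ iff ψ = 1 iff 1 = 1
ψ iff ψ = 1 iff 1 = 1
(φ iff ψ) and (ψ iff ψ) = 1 and 1 = 1
not φ = not 1 = 0
((φ iff ψ) and (ψ iff ψ)) or not φ = 1 or 0 = 1
not ψ = not 1 = 0
not ψ implies χ = 0 implies 3/5 = 1
not (not ψ implies χ) = not 1 = 0
(((φ iff ψ) and (ψ iff ψ)) or not φ) implies not (not ψ implies χ) = 1 implies 0 = 0
not ψ = not 1 = 0
not (not ψ implies χ) implies not ψ = 0 implies 0 = 1
(((φ iff ψ) and (ψ iff ψ)) or not φ) implies not ψ = 1 implies 0 = 0
(not (not ψ implies χ) implies not ψ) implies ((((φ iff ψ) and (ψ iff ψ)) or not φ) implies not ψ) = 1 implies 0 = 0
((((φ iff ψ) and (ψ iff ψ)) or not φ) implies not (not ψ implies χ)) implies ((not (not ψ implies χ) implies not ψ) implies ((((φ iff ψ) and (ψ iff ψ)) or not φ) implies not ψ)) = 0 implies 0 = 1
and checking the remaining 215 assignments likewise gives ≥ 1 in every case.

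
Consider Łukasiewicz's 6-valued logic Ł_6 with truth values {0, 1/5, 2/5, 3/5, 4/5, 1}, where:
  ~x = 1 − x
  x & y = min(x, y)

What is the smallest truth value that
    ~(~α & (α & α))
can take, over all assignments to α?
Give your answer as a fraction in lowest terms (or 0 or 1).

Take α = 2/5:
~α = ~2/5 = 3/5
α & α = 2/5 & 2/5 = 2/5
~α & (α & α) = 3/5 & 2/5 = 2/5
~(~α & (α & α)) = ~2/5 = 3/5
No assignment yields a value below 3/5, so this is the minimum.

3/5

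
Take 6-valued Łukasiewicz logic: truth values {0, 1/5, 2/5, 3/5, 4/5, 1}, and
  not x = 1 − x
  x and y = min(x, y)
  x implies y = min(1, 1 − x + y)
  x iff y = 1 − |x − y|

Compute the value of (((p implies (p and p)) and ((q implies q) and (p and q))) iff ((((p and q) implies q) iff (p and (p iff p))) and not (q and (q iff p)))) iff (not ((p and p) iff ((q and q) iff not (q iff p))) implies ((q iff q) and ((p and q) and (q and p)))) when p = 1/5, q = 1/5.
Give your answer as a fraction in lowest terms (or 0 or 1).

p and p = 1/5 and 1/5 = 1/5
p implies (p and p) = 1/5 implies 1/5 = 1
q implies q = 1/5 implies 1/5 = 1
p and q = 1/5 and 1/5 = 1/5
(q implies q) and (p and q) = 1 and 1/5 = 1/5
(p implies (p and p)) and ((q implies q) and (p and q)) = 1 and 1/5 = 1/5
p and q = 1/5 and 1/5 = 1/5
(p and q) implies q = 1/5 implies 1/5 = 1
p iff p = 1/5 iff 1/5 = 1
p and (p iff p) = 1/5 and 1 = 1/5
((p and q) implies q) iff (p and (p iff p)) = 1 iff 1/5 = 1/5
q iff p = 1/5 iff 1/5 = 1
q and (q iff p) = 1/5 and 1 = 1/5
not (q and (q iff p)) = not 1/5 = 4/5
(((p and q) implies q) iff (p and (p iff p))) and not (q and (q iff p)) = 1/5 and 4/5 = 1/5
((p implies (p and p)) and ((q implies q) and (p and q))) iff ((((p and q) implies q) iff (p and (p iff p))) and not (q and (q iff p))) = 1/5 iff 1/5 = 1
p and p = 1/5 and 1/5 = 1/5
q and q = 1/5 and 1/5 = 1/5
q iff p = 1/5 iff 1/5 = 1
not (q iff p) = not 1 = 0
(q and q) iff not (q iff p) = 1/5 iff 0 = 4/5
(p and p) iff ((q and q) iff not (q iff p)) = 1/5 iff 4/5 = 2/5
not ((p and p) iff ((q and q) iff not (q iff p))) = not 2/5 = 3/5
q iff q = 1/5 iff 1/5 = 1
p and q = 1/5 and 1/5 = 1/5
q and p = 1/5 and 1/5 = 1/5
(p and q) and (q and p) = 1/5 and 1/5 = 1/5
(q iff q) and ((p and q) and (q and p)) = 1 and 1/5 = 1/5
not ((p and p) iff ((q and q) iff not (q iff p))) implies ((q iff q) and ((p and q) and (q and p))) = 3/5 implies 1/5 = 3/5
(((p implies (p and p)) and ((q implies q) and (p and q))) iff ((((p and q) implies q) iff (p and (p iff p))) and not (q and (q iff p)))) iff (not ((p and p) iff ((q and q) iff not (q iff p))) implies ((q iff q) and ((p and q) and (q and p)))) = 1 iff 3/5 = 3/5

3/5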